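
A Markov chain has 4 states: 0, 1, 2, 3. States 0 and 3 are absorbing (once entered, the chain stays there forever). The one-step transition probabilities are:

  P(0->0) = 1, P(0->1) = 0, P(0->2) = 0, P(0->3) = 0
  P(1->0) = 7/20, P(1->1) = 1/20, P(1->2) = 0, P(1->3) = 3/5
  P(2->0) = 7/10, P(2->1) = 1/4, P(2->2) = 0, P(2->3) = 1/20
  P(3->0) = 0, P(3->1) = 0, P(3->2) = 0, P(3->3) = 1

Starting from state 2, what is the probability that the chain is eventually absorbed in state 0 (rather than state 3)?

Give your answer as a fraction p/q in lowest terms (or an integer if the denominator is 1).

Let a_i = P(absorbed in 0 | start in state i).
Boundary conditions: a_0 = 1, a_3 = 0.
For each transient state i, a_i = sum_j P(i->j) * a_j:
  a_1 = 7/20*a_0 + 1/20*a_1 + 0*a_2 + 3/5*a_3
  a_2 = 7/10*a_0 + 1/4*a_1 + 0*a_2 + 1/20*a_3

Substituting a_0 = 1 and a_3 = 0, rearrange to (I - Q) a = r where r[i] = P(i -> 0):
  [19/20, 0] . (a_1, a_2) = 7/20
  [-1/4, 1] . (a_1, a_2) = 7/10

Solving yields:
  a_1 = 7/19
  a_2 = 301/380

Starting state is 2, so the absorption probability is a_2 = 301/380.

Answer: 301/380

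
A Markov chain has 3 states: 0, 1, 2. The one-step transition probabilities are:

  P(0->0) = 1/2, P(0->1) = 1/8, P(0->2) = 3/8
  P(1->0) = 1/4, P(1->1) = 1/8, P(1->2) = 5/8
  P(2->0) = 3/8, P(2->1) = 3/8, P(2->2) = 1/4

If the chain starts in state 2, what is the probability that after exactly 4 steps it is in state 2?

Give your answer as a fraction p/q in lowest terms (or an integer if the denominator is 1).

Answer: 397/1024

Derivation:
Computing P^4 by repeated multiplication:
P^1 =
  0: [1/2, 1/8, 3/8]
  1: [1/4, 1/8, 5/8]
  2: [3/8, 3/8, 1/4]
P^2 =
  0: [27/64, 7/32, 23/64]
  1: [25/64, 9/32, 21/64]
  2: [3/8, 3/16, 7/16]
P^3 =
  0: [205/512, 55/256, 197/512]
  1: [199/512, 53/256, 207/512]
  2: [51/128, 15/64, 47/128]
P^4 =
  0: [1631/4096, 453/2048, 1559/4096]
  1: [1629/4096, 463/2048, 1541/4096]
  2: [405/1024, 111/512, 397/1024]

(P^4)[2 -> 2] = 397/1024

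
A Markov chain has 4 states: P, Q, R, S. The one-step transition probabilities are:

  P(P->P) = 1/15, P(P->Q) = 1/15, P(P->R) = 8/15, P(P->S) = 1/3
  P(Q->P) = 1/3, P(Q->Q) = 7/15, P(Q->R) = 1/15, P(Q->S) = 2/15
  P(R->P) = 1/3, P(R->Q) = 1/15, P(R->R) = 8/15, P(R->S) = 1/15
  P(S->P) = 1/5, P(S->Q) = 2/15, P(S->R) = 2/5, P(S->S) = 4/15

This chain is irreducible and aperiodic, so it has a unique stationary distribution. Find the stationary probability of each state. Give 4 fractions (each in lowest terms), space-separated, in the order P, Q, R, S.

The stationary distribution satisfies pi = pi * P, i.e.:
  pi_P = 1/15*pi_P + 1/3*pi_Q + 1/3*pi_R + 1/5*pi_S
  pi_Q = 1/15*pi_P + 7/15*pi_Q + 1/15*pi_R + 2/15*pi_S
  pi_R = 8/15*pi_P + 1/15*pi_Q + 8/15*pi_R + 2/5*pi_S
  pi_S = 1/3*pi_P + 2/15*pi_Q + 1/15*pi_R + 4/15*pi_S
with normalization: pi_P + pi_Q + pi_R + pi_S = 1.

Using the first 3 balance equations plus normalization, the linear system A*pi = b is:
  [-14/15, 1/3, 1/3, 1/5] . pi = 0
  [1/15, -8/15, 1/15, 2/15] . pi = 0
  [8/15, 1/15, -7/15, 2/5] . pi = 0
  [1, 1, 1, 1] . pi = 1

Solving yields:
  pi_P = 103/421
  pi_Q = 55/421
  pi_R = 189/421
  pi_S = 74/421

Verification (pi * P):
  103/421*1/15 + 55/421*1/3 + 189/421*1/3 + 74/421*1/5 = 103/421 = pi_P  (ok)
  103/421*1/15 + 55/421*7/15 + 189/421*1/15 + 74/421*2/15 = 55/421 = pi_Q  (ok)
  103/421*8/15 + 55/421*1/15 + 189/421*8/15 + 74/421*2/5 = 189/421 = pi_R  (ok)
  103/421*1/3 + 55/421*2/15 + 189/421*1/15 + 74/421*4/15 = 74/421 = pi_S  (ok)

Answer: 103/421 55/421 189/421 74/421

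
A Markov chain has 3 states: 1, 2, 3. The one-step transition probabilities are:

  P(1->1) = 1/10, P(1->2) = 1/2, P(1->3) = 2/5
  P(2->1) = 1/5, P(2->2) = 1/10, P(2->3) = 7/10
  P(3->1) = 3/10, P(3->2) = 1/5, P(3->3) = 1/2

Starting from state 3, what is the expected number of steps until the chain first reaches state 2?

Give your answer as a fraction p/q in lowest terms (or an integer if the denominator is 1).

Answer: 40/11

Derivation:
Let h_i = expected steps to first reach 2 from state i.
Boundary: h_2 = 0.
First-step equations for the other states:
  h_1 = 1 + 1/10*h_1 + 1/2*h_2 + 2/5*h_3
  h_3 = 1 + 3/10*h_1 + 1/5*h_2 + 1/2*h_3

Substituting h_2 = 0 and rearranging gives the linear system (I - Q) h = 1:
  [9/10, -2/5] . (h_1, h_3) = 1
  [-3/10, 1/2] . (h_1, h_3) = 1

Solving yields:
  h_1 = 30/11
  h_3 = 40/11

Starting state is 3, so the expected hitting time is h_3 = 40/11.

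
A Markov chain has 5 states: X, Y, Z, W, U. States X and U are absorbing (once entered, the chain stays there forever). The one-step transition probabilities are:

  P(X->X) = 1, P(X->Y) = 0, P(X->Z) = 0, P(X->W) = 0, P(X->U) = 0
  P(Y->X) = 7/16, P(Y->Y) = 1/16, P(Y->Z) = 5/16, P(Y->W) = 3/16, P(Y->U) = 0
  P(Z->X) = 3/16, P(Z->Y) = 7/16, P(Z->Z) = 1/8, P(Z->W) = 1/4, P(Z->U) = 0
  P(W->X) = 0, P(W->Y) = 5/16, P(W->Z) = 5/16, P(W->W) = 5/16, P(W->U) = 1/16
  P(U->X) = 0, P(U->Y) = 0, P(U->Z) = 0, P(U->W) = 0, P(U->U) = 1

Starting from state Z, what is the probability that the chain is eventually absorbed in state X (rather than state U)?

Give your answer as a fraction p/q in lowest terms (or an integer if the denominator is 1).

Let a_i = P(absorbed in X | start in state i).
Boundary conditions: a_X = 1, a_U = 0.
For each transient state i, a_i = sum_j P(i->j) * a_j:
  a_Y = 7/16*a_X + 1/16*a_Y + 5/16*a_Z + 3/16*a_W + 0*a_U
  a_Z = 3/16*a_X + 7/16*a_Y + 1/8*a_Z + 1/4*a_W + 0*a_U
  a_W = 0*a_X + 5/16*a_Y + 5/16*a_Z + 5/16*a_W + 1/16*a_U

Substituting a_X = 1 and a_U = 0, rearrange to (I - Q) a = r where r[i] = P(i -> X):
  [15/16, -5/16, -3/16] . (a_Y, a_Z, a_W) = 7/16
  [-7/16, 7/8, -1/4] . (a_Y, a_Z, a_W) = 3/16
  [-5/16, -5/16, 11/16] . (a_Y, a_Z, a_W) = 0

Solving yields:
  a_Y = 574/605
  a_Z = 1129/1210
  a_W = 207/242

Starting state is Z, so the absorption probability is a_Z = 1129/1210.

Answer: 1129/1210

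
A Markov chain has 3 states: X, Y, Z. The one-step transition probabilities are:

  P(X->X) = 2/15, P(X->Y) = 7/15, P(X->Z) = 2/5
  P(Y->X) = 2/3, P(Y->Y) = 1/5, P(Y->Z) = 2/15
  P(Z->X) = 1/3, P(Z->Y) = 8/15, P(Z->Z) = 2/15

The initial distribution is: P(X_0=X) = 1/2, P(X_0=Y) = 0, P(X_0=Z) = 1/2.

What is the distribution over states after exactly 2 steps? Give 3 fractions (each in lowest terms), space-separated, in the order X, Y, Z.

Propagating the distribution step by step (d_{t+1} = d_t * P):
d_0 = (X=1/2, Y=0, Z=1/2)
  d_1[X] = 1/2*2/15 + 0*2/3 + 1/2*1/3 = 7/30
  d_1[Y] = 1/2*7/15 + 0*1/5 + 1/2*8/15 = 1/2
  d_1[Z] = 1/2*2/5 + 0*2/15 + 1/2*2/15 = 4/15
d_1 = (X=7/30, Y=1/2, Z=4/15)
  d_2[X] = 7/30*2/15 + 1/2*2/3 + 4/15*1/3 = 34/75
  d_2[Y] = 7/30*7/15 + 1/2*1/5 + 4/15*8/15 = 79/225
  d_2[Z] = 7/30*2/5 + 1/2*2/15 + 4/15*2/15 = 44/225
d_2 = (X=34/75, Y=79/225, Z=44/225)

Answer: 34/75 79/225 44/225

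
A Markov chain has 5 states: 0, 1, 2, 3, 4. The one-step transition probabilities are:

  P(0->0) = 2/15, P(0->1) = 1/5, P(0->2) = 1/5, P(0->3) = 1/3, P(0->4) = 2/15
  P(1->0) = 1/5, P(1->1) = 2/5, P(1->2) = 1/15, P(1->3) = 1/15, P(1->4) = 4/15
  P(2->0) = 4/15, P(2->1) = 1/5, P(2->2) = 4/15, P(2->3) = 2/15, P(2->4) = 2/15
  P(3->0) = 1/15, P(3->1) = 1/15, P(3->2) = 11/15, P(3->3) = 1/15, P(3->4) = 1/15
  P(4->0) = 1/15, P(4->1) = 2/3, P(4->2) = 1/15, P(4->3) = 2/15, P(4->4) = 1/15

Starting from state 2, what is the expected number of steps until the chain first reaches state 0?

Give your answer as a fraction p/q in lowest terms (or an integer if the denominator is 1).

Answer: 42135/8099

Derivation:
Let h_i = expected steps to first reach 0 from state i.
Boundary: h_0 = 0.
First-step equations for the other states:
  h_1 = 1 + 1/5*h_0 + 2/5*h_1 + 1/15*h_2 + 1/15*h_3 + 4/15*h_4
  h_2 = 1 + 4/15*h_0 + 1/5*h_1 + 4/15*h_2 + 2/15*h_3 + 2/15*h_4
  h_3 = 1 + 1/15*h_0 + 1/15*h_1 + 11/15*h_2 + 1/15*h_3 + 1/15*h_4
  h_4 = 1 + 1/15*h_0 + 2/3*h_1 + 1/15*h_2 + 2/15*h_3 + 1/15*h_4

Substituting h_0 = 0 and rearranging gives the linear system (I - Q) h = 1:
  [3/5, -1/15, -1/15, -4/15] . (h_1, h_2, h_3, h_4) = 1
  [-1/5, 11/15, -2/15, -2/15] . (h_1, h_2, h_3, h_4) = 1
  [-1/15, -11/15, 14/15, -1/15] . (h_1, h_2, h_3, h_4) = 1
  [-2/3, -1/15, -2/15, 14/15] . (h_1, h_2, h_3, h_4) = 1

Solving yields:
  h_1 = 46740/8099
  h_2 = 42135/8099
  h_3 = 48840/8099
  h_4 = 52050/8099

Starting state is 2, so the expected hitting time is h_2 = 42135/8099.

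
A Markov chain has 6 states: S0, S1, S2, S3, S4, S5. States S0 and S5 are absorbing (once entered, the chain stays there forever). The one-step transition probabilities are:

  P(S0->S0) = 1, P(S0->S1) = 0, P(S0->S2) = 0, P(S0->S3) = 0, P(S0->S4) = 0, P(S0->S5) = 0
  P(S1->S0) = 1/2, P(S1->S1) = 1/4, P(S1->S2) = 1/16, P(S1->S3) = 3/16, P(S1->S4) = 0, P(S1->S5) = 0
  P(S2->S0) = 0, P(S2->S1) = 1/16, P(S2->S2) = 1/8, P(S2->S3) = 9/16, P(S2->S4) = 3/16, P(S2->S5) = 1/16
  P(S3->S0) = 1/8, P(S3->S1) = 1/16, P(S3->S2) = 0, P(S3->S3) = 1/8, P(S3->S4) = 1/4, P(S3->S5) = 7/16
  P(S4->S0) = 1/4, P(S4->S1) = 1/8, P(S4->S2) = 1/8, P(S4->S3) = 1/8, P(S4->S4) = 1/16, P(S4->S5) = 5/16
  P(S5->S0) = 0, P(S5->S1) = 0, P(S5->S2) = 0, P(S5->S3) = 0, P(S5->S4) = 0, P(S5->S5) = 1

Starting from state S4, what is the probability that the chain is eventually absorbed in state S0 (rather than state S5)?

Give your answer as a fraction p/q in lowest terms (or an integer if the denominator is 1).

Let a_i = P(absorbed in S0 | start in state i).
Boundary conditions: a_S0 = 1, a_S5 = 0.
For each transient state i, a_i = sum_j P(i->j) * a_j:
  a_S1 = 1/2*a_S0 + 1/4*a_S1 + 1/16*a_S2 + 3/16*a_S3 + 0*a_S4 + 0*a_S5
  a_S2 = 0*a_S0 + 1/16*a_S1 + 1/8*a_S2 + 9/16*a_S3 + 3/16*a_S4 + 1/16*a_S5
  a_S3 = 1/8*a_S0 + 1/16*a_S1 + 0*a_S2 + 1/8*a_S3 + 1/4*a_S4 + 7/16*a_S5
  a_S4 = 1/4*a_S0 + 1/8*a_S1 + 1/8*a_S2 + 1/8*a_S3 + 1/16*a_S4 + 5/16*a_S5

Substituting a_S0 = 1 and a_S5 = 0, rearrange to (I - Q) a = r where r[i] = P(i -> S0):
  [3/4, -1/16, -3/16, 0] . (a_S1, a_S2, a_S3, a_S4) = 1/2
  [-1/16, 7/8, -9/16, -3/16] . (a_S1, a_S2, a_S3, a_S4) = 0
  [-1/16, 0, 7/8, -1/4] . (a_S1, a_S2, a_S3, a_S4) = 1/8
  [-1/8, -1/8, -1/8, 15/16] . (a_S1, a_S2, a_S3, a_S4) = 1/4

Solving yields:
  a_S1 = 23866/30593
  a_S2 = 11258/30593
  a_S3 = 10130/30593
  a_S4 = 14192/30593

Starting state is S4, so the absorption probability is a_S4 = 14192/30593.

Answer: 14192/30593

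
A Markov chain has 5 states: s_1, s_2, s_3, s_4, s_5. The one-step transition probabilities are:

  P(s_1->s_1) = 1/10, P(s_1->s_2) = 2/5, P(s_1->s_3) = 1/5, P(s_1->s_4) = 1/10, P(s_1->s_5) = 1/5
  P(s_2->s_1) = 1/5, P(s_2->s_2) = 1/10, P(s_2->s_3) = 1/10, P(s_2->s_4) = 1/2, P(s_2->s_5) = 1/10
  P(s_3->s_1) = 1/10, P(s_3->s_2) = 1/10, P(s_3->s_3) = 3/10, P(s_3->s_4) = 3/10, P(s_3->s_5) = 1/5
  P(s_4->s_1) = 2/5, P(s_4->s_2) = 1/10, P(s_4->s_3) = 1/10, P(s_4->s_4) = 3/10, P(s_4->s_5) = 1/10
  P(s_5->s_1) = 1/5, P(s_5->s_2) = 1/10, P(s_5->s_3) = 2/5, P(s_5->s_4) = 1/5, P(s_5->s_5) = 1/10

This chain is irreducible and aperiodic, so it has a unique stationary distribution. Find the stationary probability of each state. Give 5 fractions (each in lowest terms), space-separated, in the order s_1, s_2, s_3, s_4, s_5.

The stationary distribution satisfies pi = pi * P, i.e.:
  pi_s_1 = 1/10*pi_s_1 + 1/5*pi_s_2 + 1/10*pi_s_3 + 2/5*pi_s_4 + 1/5*pi_s_5
  pi_s_2 = 2/5*pi_s_1 + 1/10*pi_s_2 + 1/10*pi_s_3 + 1/10*pi_s_4 + 1/10*pi_s_5
  pi_s_3 = 1/5*pi_s_1 + 1/10*pi_s_2 + 3/10*pi_s_3 + 1/10*pi_s_4 + 2/5*pi_s_5
  pi_s_4 = 1/10*pi_s_1 + 1/2*pi_s_2 + 3/10*pi_s_3 + 3/10*pi_s_4 + 1/5*pi_s_5
  pi_s_5 = 1/5*pi_s_1 + 1/10*pi_s_2 + 1/5*pi_s_3 + 1/10*pi_s_4 + 1/10*pi_s_5
with normalization: pi_s_1 + pi_s_2 + pi_s_3 + pi_s_4 + pi_s_5 = 1.

Using the first 4 balance equations plus normalization, the linear system A*pi = b is:
  [-9/10, 1/5, 1/10, 2/5, 1/5] . pi = 0
  [2/5, -9/10, 1/10, 1/10, 1/10] . pi = 0
  [1/5, 1/10, -7/10, 1/10, 2/5] . pi = 0
  [1/10, 1/2, 3/10, -7/10, 1/5] . pi = 0
  [1, 1, 1, 1, 1] . pi = 1

Solving yields:
  pi_s_1 = 1178/5521
  pi_s_2 = 1811/11042
  pi_s_3 = 1131/5521
  pi_s_4 = 3047/11042
  pi_s_5 = 783/5521

Verification (pi * P):
  1178/5521*1/10 + 1811/11042*1/5 + 1131/5521*1/10 + 3047/11042*2/5 + 783/5521*1/5 = 1178/5521 = pi_s_1  (ok)
  1178/5521*2/5 + 1811/11042*1/10 + 1131/5521*1/10 + 3047/11042*1/10 + 783/5521*1/10 = 1811/11042 = pi_s_2  (ok)
  1178/5521*1/5 + 1811/11042*1/10 + 1131/5521*3/10 + 3047/11042*1/10 + 783/5521*2/5 = 1131/5521 = pi_s_3  (ok)
  1178/5521*1/10 + 1811/11042*1/2 + 1131/5521*3/10 + 3047/11042*3/10 + 783/5521*1/5 = 3047/11042 = pi_s_4  (ok)
  1178/5521*1/5 + 1811/11042*1/10 + 1131/5521*1/5 + 3047/11042*1/10 + 783/5521*1/10 = 783/5521 = pi_s_5  (ok)

Answer: 1178/5521 1811/11042 1131/5521 3047/11042 783/5521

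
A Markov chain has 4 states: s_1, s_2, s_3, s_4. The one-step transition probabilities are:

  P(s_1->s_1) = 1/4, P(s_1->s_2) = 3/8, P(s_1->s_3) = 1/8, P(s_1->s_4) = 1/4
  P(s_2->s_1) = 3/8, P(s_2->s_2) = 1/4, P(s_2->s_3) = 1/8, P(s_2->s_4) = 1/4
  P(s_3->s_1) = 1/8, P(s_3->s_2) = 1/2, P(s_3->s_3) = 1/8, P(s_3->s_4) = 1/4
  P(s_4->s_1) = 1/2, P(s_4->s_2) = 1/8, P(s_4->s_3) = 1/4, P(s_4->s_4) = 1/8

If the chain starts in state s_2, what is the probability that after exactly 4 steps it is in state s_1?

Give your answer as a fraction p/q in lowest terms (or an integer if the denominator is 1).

Answer: 1329/4096

Derivation:
Computing P^4 by repeated multiplication:
P^1 =
  s_1: [1/4, 3/8, 1/8, 1/4]
  s_2: [3/8, 1/4, 1/8, 1/4]
  s_3: [1/8, 1/2, 1/8, 1/4]
  s_4: [1/2, 1/8, 1/4, 1/8]
P^2 =
  s_1: [11/32, 9/32, 5/32, 7/32]
  s_2: [21/64, 19/64, 5/32, 7/32]
  s_3: [23/64, 17/64, 5/32, 7/32]
  s_4: [17/64, 23/64, 9/64, 15/64]
P^3 =
  s_1: [41/128, 39/128, 39/256, 57/256]
  s_2: [165/512, 155/512, 39/256, 57/256]
  s_3: [163/512, 157/512, 39/256, 57/256]
  s_4: [43/128, 37/128, 79/512, 113/512]
P^4 =
  s_1: [665/2048, 615/2048, 313/2048, 455/2048]
  s_2: [1329/4096, 1231/4096, 313/2048, 455/2048]
  s_3: [1331/4096, 1229/4096, 313/2048, 455/2048]
  s_4: [1319/4096, 1241/4096, 625/4096, 911/4096]

(P^4)[s_2 -> s_1] = 1329/4096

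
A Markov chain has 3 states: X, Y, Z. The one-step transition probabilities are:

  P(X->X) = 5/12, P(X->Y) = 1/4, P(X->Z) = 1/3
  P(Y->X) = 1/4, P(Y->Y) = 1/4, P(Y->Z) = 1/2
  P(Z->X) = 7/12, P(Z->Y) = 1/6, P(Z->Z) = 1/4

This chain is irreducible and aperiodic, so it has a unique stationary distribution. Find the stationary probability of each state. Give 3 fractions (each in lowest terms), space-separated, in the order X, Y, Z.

The stationary distribution satisfies pi = pi * P, i.e.:
  pi_X = 5/12*pi_X + 1/4*pi_Y + 7/12*pi_Z
  pi_Y = 1/4*pi_X + 1/4*pi_Y + 1/6*pi_Z
  pi_Z = 1/3*pi_X + 1/2*pi_Y + 1/4*pi_Z
with normalization: pi_X + pi_Y + pi_Z = 1.

Using the first 2 balance equations plus normalization, the linear system A*pi = b is:
  [-7/12, 1/4, 7/12] . pi = 0
  [1/4, -3/4, 1/6] . pi = 0
  [1, 1, 1] . pi = 1

Solving yields:
  pi_X = 69/158
  pi_Y = 35/158
  pi_Z = 27/79

Verification (pi * P):
  69/158*5/12 + 35/158*1/4 + 27/79*7/12 = 69/158 = pi_X  (ok)
  69/158*1/4 + 35/158*1/4 + 27/79*1/6 = 35/158 = pi_Y  (ok)
  69/158*1/3 + 35/158*1/2 + 27/79*1/4 = 27/79 = pi_Z  (ok)

Answer: 69/158 35/158 27/79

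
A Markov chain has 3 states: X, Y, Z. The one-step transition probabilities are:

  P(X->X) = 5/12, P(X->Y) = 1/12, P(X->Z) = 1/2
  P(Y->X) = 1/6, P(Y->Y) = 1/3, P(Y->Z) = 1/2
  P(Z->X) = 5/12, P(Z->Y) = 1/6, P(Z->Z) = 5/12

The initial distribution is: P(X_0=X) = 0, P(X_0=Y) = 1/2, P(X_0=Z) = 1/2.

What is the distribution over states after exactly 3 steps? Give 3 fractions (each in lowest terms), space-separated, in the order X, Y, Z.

Propagating the distribution step by step (d_{t+1} = d_t * P):
d_0 = (X=0, Y=1/2, Z=1/2)
  d_1[X] = 0*5/12 + 1/2*1/6 + 1/2*5/12 = 7/24
  d_1[Y] = 0*1/12 + 1/2*1/3 + 1/2*1/6 = 1/4
  d_1[Z] = 0*1/2 + 1/2*1/2 + 1/2*5/12 = 11/24
d_1 = (X=7/24, Y=1/4, Z=11/24)
  d_2[X] = 7/24*5/12 + 1/4*1/6 + 11/24*5/12 = 17/48
  d_2[Y] = 7/24*1/12 + 1/4*1/3 + 11/24*1/6 = 53/288
  d_2[Z] = 7/24*1/2 + 1/4*1/2 + 11/24*5/12 = 133/288
d_2 = (X=17/48, Y=53/288, Z=133/288)
  d_3[X] = 17/48*5/12 + 53/288*1/6 + 133/288*5/12 = 427/1152
  d_3[Y] = 17/48*1/12 + 53/288*1/3 + 133/288*1/6 = 145/864
  d_3[Z] = 17/48*1/2 + 53/288*1/2 + 133/288*5/12 = 1595/3456
d_3 = (X=427/1152, Y=145/864, Z=1595/3456)

Answer: 427/1152 145/864 1595/3456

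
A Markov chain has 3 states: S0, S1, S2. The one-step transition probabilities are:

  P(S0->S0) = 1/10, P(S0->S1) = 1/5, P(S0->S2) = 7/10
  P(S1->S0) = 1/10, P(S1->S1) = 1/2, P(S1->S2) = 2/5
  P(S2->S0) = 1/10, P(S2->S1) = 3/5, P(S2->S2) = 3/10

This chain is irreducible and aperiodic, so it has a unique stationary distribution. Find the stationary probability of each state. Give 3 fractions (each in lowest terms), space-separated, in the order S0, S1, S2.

The stationary distribution satisfies pi = pi * P, i.e.:
  pi_S0 = 1/10*pi_S0 + 1/10*pi_S1 + 1/10*pi_S2
  pi_S1 = 1/5*pi_S0 + 1/2*pi_S1 + 3/5*pi_S2
  pi_S2 = 7/10*pi_S0 + 2/5*pi_S1 + 3/10*pi_S2
with normalization: pi_S0 + pi_S1 + pi_S2 = 1.

Using the first 2 balance equations plus normalization, the linear system A*pi = b is:
  [-9/10, 1/10, 1/10] . pi = 0
  [1/5, -1/2, 3/5] . pi = 0
  [1, 1, 1] . pi = 1

Solving yields:
  pi_S0 = 1/10
  pi_S1 = 28/55
  pi_S2 = 43/110

Verification (pi * P):
  1/10*1/10 + 28/55*1/10 + 43/110*1/10 = 1/10 = pi_S0  (ok)
  1/10*1/5 + 28/55*1/2 + 43/110*3/5 = 28/55 = pi_S1  (ok)
  1/10*7/10 + 28/55*2/5 + 43/110*3/10 = 43/110 = pi_S2  (ok)

Answer: 1/10 28/55 43/110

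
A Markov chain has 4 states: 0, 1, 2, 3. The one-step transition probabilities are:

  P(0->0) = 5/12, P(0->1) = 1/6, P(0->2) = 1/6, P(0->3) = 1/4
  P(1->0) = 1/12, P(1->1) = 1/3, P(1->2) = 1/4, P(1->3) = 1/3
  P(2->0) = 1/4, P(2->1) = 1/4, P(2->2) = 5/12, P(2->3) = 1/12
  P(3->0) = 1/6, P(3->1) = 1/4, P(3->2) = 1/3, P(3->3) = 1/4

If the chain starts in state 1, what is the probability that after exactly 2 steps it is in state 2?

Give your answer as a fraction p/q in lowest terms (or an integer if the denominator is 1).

Computing P^2 by repeated multiplication:
P^1 =
  0: [5/12, 1/6, 1/6, 1/4]
  1: [1/12, 1/3, 1/4, 1/3]
  2: [1/4, 1/4, 5/12, 1/12]
  3: [1/6, 1/4, 1/3, 1/4]
P^2 =
  0: [13/48, 11/48, 19/72, 17/72]
  1: [13/72, 13/48, 5/16, 17/72]
  2: [35/144, 1/4, 11/36, 29/144]
  3: [31/144, 37/144, 5/16, 31/144]

(P^2)[1 -> 2] = 5/16

Answer: 5/16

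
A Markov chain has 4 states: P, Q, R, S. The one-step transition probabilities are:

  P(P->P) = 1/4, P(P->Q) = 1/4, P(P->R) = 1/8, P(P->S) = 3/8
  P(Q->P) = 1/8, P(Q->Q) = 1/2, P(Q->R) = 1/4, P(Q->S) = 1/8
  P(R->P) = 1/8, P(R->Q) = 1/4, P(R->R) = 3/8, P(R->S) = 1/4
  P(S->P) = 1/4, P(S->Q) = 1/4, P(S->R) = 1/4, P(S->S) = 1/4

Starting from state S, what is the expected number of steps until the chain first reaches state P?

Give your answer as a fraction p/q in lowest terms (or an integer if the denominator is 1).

Let h_i = expected steps to first reach P from state i.
Boundary: h_P = 0.
First-step equations for the other states:
  h_Q = 1 + 1/8*h_P + 1/2*h_Q + 1/4*h_R + 1/8*h_S
  h_R = 1 + 1/8*h_P + 1/4*h_Q + 3/8*h_R + 1/4*h_S
  h_S = 1 + 1/4*h_P + 1/4*h_Q + 1/4*h_R + 1/4*h_S

Substituting h_P = 0 and rearranging gives the linear system (I - Q) h = 1:
  [1/2, -1/4, -1/8] . (h_Q, h_R, h_S) = 1
  [-1/4, 5/8, -1/4] . (h_Q, h_R, h_S) = 1
  [-1/4, -1/4, 3/4] . (h_Q, h_R, h_S) = 1

Solving yields:
  h_Q = 196/29
  h_R = 192/29
  h_S = 168/29

Starting state is S, so the expected hitting time is h_S = 168/29.

Answer: 168/29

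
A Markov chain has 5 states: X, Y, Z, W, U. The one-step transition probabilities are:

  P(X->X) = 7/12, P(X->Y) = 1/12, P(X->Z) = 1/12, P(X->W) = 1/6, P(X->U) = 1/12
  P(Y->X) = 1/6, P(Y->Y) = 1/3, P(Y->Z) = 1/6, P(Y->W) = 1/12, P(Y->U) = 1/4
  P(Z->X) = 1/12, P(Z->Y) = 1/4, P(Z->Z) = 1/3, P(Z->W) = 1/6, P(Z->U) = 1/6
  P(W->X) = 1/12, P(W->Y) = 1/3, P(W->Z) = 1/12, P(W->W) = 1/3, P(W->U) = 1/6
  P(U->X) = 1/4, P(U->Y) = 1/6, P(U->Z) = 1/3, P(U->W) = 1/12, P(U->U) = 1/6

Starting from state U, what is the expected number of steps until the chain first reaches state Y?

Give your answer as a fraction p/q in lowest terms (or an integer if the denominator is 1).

Answer: 216/41

Derivation:
Let h_i = expected steps to first reach Y from state i.
Boundary: h_Y = 0.
First-step equations for the other states:
  h_X = 1 + 7/12*h_X + 1/12*h_Y + 1/12*h_Z + 1/6*h_W + 1/12*h_U
  h_Z = 1 + 1/12*h_X + 1/4*h_Y + 1/3*h_Z + 1/6*h_W + 1/6*h_U
  h_W = 1 + 1/12*h_X + 1/3*h_Y + 1/12*h_Z + 1/3*h_W + 1/6*h_U
  h_U = 1 + 1/4*h_X + 1/6*h_Y + 1/3*h_Z + 1/12*h_W + 1/6*h_U

Substituting h_Y = 0 and rearranging gives the linear system (I - Q) h = 1:
  [5/12, -1/12, -1/6, -1/12] . (h_X, h_Z, h_W, h_U) = 1
  [-1/12, 2/3, -1/6, -1/6] . (h_X, h_Z, h_W, h_U) = 1
  [-1/12, -1/12, 2/3, -1/6] . (h_X, h_Z, h_W, h_U) = 1
  [-1/4, -1/3, -1/12, 5/6] . (h_X, h_Z, h_W, h_U) = 1

Solving yields:
  h_X = 11628/1927
  h_Z = 8880/1927
  h_W = 7992/1927
  h_U = 216/41

Starting state is U, so the expected hitting time is h_U = 216/41.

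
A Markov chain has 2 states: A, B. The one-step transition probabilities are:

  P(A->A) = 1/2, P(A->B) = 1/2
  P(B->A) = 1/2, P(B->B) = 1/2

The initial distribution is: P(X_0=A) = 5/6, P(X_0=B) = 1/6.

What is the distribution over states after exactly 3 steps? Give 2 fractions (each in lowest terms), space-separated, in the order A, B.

Answer: 1/2 1/2

Derivation:
Propagating the distribution step by step (d_{t+1} = d_t * P):
d_0 = (A=5/6, B=1/6)
  d_1[A] = 5/6*1/2 + 1/6*1/2 = 1/2
  d_1[B] = 5/6*1/2 + 1/6*1/2 = 1/2
d_1 = (A=1/2, B=1/2)
  d_2[A] = 1/2*1/2 + 1/2*1/2 = 1/2
  d_2[B] = 1/2*1/2 + 1/2*1/2 = 1/2
d_2 = (A=1/2, B=1/2)
  d_3[A] = 1/2*1/2 + 1/2*1/2 = 1/2
  d_3[B] = 1/2*1/2 + 1/2*1/2 = 1/2
d_3 = (A=1/2, B=1/2)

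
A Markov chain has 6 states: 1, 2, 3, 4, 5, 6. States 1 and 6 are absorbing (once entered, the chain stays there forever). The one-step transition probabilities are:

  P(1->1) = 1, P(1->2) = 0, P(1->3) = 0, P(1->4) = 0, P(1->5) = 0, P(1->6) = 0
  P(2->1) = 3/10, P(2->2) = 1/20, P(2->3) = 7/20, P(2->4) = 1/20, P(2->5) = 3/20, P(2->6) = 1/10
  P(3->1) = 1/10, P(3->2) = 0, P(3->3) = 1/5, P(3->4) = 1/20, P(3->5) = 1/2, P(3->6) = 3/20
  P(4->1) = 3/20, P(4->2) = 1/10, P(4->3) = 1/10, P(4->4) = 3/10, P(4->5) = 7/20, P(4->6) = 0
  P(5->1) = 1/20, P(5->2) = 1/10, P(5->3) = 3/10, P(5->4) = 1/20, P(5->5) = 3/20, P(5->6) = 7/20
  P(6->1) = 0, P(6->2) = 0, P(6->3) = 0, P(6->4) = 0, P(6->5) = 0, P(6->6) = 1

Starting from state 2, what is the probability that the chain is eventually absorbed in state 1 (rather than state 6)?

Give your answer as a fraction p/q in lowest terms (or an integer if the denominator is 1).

Answer: 11845/23926

Derivation:
Let a_i = P(absorbed in 1 | start in state i).
Boundary conditions: a_1 = 1, a_6 = 0.
For each transient state i, a_i = sum_j P(i->j) * a_j:
  a_2 = 3/10*a_1 + 1/20*a_2 + 7/20*a_3 + 1/20*a_4 + 3/20*a_5 + 1/10*a_6
  a_3 = 1/10*a_1 + 0*a_2 + 1/5*a_3 + 1/20*a_4 + 1/2*a_5 + 3/20*a_6
  a_4 = 3/20*a_1 + 1/10*a_2 + 1/10*a_3 + 3/10*a_4 + 7/20*a_5 + 0*a_6
  a_5 = 1/20*a_1 + 1/10*a_2 + 3/10*a_3 + 1/20*a_4 + 3/20*a_5 + 7/20*a_6

Substituting a_1 = 1 and a_6 = 0, rearrange to (I - Q) a = r where r[i] = P(i -> 1):
  [19/20, -7/20, -1/20, -3/20] . (a_2, a_3, a_4, a_5) = 3/10
  [0, 4/5, -1/20, -1/2] . (a_2, a_3, a_4, a_5) = 1/10
  [-1/10, -1/10, 7/10, -7/20] . (a_2, a_3, a_4, a_5) = 3/20
  [-1/10, -3/10, -1/20, 17/20] . (a_2, a_3, a_4, a_5) = 1/20

Solving yields:
  a_2 = 11845/23926
  a_3 = 7475/23926
  a_4 = 5464/11963
  a_5 = 3041/11963

Starting state is 2, so the absorption probability is a_2 = 11845/23926.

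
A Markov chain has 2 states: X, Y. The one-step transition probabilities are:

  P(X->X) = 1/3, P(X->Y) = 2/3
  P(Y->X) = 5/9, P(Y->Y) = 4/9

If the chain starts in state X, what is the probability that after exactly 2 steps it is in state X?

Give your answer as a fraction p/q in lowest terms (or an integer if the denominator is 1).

Answer: 13/27

Derivation:
Computing P^2 by repeated multiplication:
P^1 =
  X: [1/3, 2/3]
  Y: [5/9, 4/9]
P^2 =
  X: [13/27, 14/27]
  Y: [35/81, 46/81]

(P^2)[X -> X] = 13/27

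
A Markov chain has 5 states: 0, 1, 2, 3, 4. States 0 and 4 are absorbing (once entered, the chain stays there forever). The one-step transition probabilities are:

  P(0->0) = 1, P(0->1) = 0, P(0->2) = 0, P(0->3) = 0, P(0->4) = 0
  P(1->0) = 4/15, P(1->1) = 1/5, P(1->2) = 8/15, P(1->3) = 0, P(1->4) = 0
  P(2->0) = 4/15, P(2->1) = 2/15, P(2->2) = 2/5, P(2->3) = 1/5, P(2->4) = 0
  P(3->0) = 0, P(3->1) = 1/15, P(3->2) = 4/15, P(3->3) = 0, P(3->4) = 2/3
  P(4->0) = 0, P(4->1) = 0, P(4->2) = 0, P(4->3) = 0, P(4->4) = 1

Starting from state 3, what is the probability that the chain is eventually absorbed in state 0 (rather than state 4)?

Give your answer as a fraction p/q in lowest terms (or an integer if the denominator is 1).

Answer: 73/303

Derivation:
Let a_i = P(absorbed in 0 | start in state i).
Boundary conditions: a_0 = 1, a_4 = 0.
For each transient state i, a_i = sum_j P(i->j) * a_j:
  a_1 = 4/15*a_0 + 1/5*a_1 + 8/15*a_2 + 0*a_3 + 0*a_4
  a_2 = 4/15*a_0 + 2/15*a_1 + 2/5*a_2 + 1/5*a_3 + 0*a_4
  a_3 = 0*a_0 + 1/15*a_1 + 4/15*a_2 + 0*a_3 + 2/3*a_4

Substituting a_0 = 1 and a_4 = 0, rearrange to (I - Q) a = r where r[i] = P(i -> 0):
  [4/5, -8/15, 0] . (a_1, a_2, a_3) = 4/15
  [-2/15, 3/5, -1/5] . (a_1, a_2, a_3) = 4/15
  [-1/15, -4/15, 1] . (a_1, a_2, a_3) = 0

Solving yields:
  a_1 = 81/101
  a_2 = 71/101
  a_3 = 73/303

Starting state is 3, so the absorption probability is a_3 = 73/303.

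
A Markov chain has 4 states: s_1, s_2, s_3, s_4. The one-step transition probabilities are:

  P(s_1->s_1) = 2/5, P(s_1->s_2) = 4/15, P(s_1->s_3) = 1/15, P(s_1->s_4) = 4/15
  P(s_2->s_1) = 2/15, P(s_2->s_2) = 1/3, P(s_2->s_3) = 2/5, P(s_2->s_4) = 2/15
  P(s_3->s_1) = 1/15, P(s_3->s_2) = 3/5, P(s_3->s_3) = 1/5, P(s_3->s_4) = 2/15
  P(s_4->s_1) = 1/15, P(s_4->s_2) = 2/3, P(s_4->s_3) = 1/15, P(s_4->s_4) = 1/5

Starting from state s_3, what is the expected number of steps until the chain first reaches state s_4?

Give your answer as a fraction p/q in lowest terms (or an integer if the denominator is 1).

Answer: 2925/446

Derivation:
Let h_i = expected steps to first reach s_4 from state i.
Boundary: h_s_4 = 0.
First-step equations for the other states:
  h_s_1 = 1 + 2/5*h_s_1 + 4/15*h_s_2 + 1/15*h_s_3 + 4/15*h_s_4
  h_s_2 = 1 + 2/15*h_s_1 + 1/3*h_s_2 + 2/5*h_s_3 + 2/15*h_s_4
  h_s_3 = 1 + 1/15*h_s_1 + 3/5*h_s_2 + 1/5*h_s_3 + 2/15*h_s_4

Substituting h_s_4 = 0 and rearranging gives the linear system (I - Q) h = 1:
  [3/5, -4/15, -1/15] . (h_s_1, h_s_2, h_s_3) = 1
  [-2/15, 2/3, -2/5] . (h_s_1, h_s_2, h_s_3) = 1
  [-1/15, -3/5, 4/5] . (h_s_1, h_s_2, h_s_3) = 1

Solving yields:
  h_s_1 = 2355/446
  h_s_2 = 2895/446
  h_s_3 = 2925/446

Starting state is s_3, so the expected hitting time is h_s_3 = 2925/446.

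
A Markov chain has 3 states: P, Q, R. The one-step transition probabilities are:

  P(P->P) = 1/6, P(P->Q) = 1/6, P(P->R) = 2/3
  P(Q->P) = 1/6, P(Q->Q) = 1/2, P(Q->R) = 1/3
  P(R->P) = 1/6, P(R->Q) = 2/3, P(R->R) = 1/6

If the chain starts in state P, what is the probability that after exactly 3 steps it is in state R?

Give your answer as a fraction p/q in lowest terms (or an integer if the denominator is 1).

Answer: 37/108

Derivation:
Computing P^3 by repeated multiplication:
P^1 =
  P: [1/6, 1/6, 2/3]
  Q: [1/6, 1/2, 1/3]
  R: [1/6, 2/3, 1/6]
P^2 =
  P: [1/6, 5/9, 5/18]
  Q: [1/6, 1/2, 1/3]
  R: [1/6, 17/36, 13/36]
P^3 =
  P: [1/6, 53/108, 37/108]
  Q: [1/6, 1/2, 1/3]
  R: [1/6, 109/216, 71/216]

(P^3)[P -> R] = 37/108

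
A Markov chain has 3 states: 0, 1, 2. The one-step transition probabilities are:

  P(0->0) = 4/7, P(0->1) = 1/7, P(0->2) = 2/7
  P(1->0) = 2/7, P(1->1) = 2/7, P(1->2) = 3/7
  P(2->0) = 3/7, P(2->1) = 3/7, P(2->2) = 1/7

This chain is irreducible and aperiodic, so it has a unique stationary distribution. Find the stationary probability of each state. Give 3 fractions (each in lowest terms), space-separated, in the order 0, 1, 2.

The stationary distribution satisfies pi = pi * P, i.e.:
  pi_0 = 4/7*pi_0 + 2/7*pi_1 + 3/7*pi_2
  pi_1 = 1/7*pi_0 + 2/7*pi_1 + 3/7*pi_2
  pi_2 = 2/7*pi_0 + 3/7*pi_1 + 1/7*pi_2
with normalization: pi_0 + pi_1 + pi_2 = 1.

Using the first 2 balance equations plus normalization, the linear system A*pi = b is:
  [-3/7, 2/7, 3/7] . pi = 0
  [1/7, -5/7, 3/7] . pi = 0
  [1, 1, 1] . pi = 1

Solving yields:
  pi_0 = 21/46
  pi_1 = 6/23
  pi_2 = 13/46

Verification (pi * P):
  21/46*4/7 + 6/23*2/7 + 13/46*3/7 = 21/46 = pi_0  (ok)
  21/46*1/7 + 6/23*2/7 + 13/46*3/7 = 6/23 = pi_1  (ok)
  21/46*2/7 + 6/23*3/7 + 13/46*1/7 = 13/46 = pi_2  (ok)

Answer: 21/46 6/23 13/46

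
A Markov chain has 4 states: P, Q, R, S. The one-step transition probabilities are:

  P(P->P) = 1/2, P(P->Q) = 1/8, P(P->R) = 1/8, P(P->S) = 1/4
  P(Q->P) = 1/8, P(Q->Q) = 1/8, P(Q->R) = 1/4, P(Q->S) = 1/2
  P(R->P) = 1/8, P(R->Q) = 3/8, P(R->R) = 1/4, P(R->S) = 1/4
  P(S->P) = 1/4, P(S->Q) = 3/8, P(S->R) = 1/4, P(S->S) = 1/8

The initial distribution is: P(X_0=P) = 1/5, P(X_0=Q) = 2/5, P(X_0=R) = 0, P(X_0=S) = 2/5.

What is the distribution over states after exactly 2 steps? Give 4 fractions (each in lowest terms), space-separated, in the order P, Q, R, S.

Propagating the distribution step by step (d_{t+1} = d_t * P):
d_0 = (P=1/5, Q=2/5, R=0, S=2/5)
  d_1[P] = 1/5*1/2 + 2/5*1/8 + 0*1/8 + 2/5*1/4 = 1/4
  d_1[Q] = 1/5*1/8 + 2/5*1/8 + 0*3/8 + 2/5*3/8 = 9/40
  d_1[R] = 1/5*1/8 + 2/5*1/4 + 0*1/4 + 2/5*1/4 = 9/40
  d_1[S] = 1/5*1/4 + 2/5*1/2 + 0*1/4 + 2/5*1/8 = 3/10
d_1 = (P=1/4, Q=9/40, R=9/40, S=3/10)
  d_2[P] = 1/4*1/2 + 9/40*1/8 + 9/40*1/8 + 3/10*1/4 = 41/160
  d_2[Q] = 1/4*1/8 + 9/40*1/8 + 9/40*3/8 + 3/10*3/8 = 41/160
  d_2[R] = 1/4*1/8 + 9/40*1/4 + 9/40*1/4 + 3/10*1/4 = 7/32
  d_2[S] = 1/4*1/4 + 9/40*1/2 + 9/40*1/4 + 3/10*1/8 = 43/160
d_2 = (P=41/160, Q=41/160, R=7/32, S=43/160)

Answer: 41/160 41/160 7/32 43/160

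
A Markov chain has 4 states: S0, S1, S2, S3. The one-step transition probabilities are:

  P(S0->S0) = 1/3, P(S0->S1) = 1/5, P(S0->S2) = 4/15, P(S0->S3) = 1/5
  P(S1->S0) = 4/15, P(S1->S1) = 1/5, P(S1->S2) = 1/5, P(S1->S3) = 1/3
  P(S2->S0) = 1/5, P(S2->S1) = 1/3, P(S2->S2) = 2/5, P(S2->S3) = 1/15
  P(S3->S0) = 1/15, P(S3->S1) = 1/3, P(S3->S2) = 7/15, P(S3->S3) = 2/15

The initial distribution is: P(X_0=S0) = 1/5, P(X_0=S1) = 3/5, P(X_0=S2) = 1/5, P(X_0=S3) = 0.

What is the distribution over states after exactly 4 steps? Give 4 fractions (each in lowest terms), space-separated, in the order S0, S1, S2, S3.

Answer: 56642/253125 4519/16875 83144/253125 45554/253125

Derivation:
Propagating the distribution step by step (d_{t+1} = d_t * P):
d_0 = (S0=1/5, S1=3/5, S2=1/5, S3=0)
  d_1[S0] = 1/5*1/3 + 3/5*4/15 + 1/5*1/5 + 0*1/15 = 4/15
  d_1[S1] = 1/5*1/5 + 3/5*1/5 + 1/5*1/3 + 0*1/3 = 17/75
  d_1[S2] = 1/5*4/15 + 3/5*1/5 + 1/5*2/5 + 0*7/15 = 19/75
  d_1[S3] = 1/5*1/5 + 3/5*1/3 + 1/5*1/15 + 0*2/15 = 19/75
d_1 = (S0=4/15, S1=17/75, S2=19/75, S3=19/75)
  d_2[S0] = 4/15*1/3 + 17/75*4/15 + 19/75*1/5 + 19/75*1/15 = 244/1125
  d_2[S1] = 4/15*1/5 + 17/75*1/5 + 19/75*1/3 + 19/75*1/3 = 301/1125
  d_2[S2] = 4/15*4/15 + 17/75*1/5 + 19/75*2/5 + 19/75*7/15 = 42/125
  d_2[S3] = 4/15*1/5 + 17/75*1/3 + 19/75*1/15 + 19/75*2/15 = 202/1125
d_2 = (S0=244/1125, S1=301/1125, S2=42/125, S3=202/1125)
  d_3[S0] = 244/1125*1/3 + 301/1125*4/15 + 42/125*1/5 + 202/1125*1/15 = 752/3375
  d_3[S1] = 244/1125*1/5 + 301/1125*1/5 + 42/125*1/3 + 202/1125*1/3 = 907/3375
  d_3[S2] = 244/1125*4/15 + 301/1125*1/5 + 42/125*2/5 + 202/1125*7/15 = 5561/16875
  d_3[S3] = 244/1125*1/5 + 301/1125*1/3 + 42/125*1/15 + 202/1125*2/15 = 3019/16875
d_3 = (S0=752/3375, S1=907/3375, S2=5561/16875, S3=3019/16875)
  d_4[S0] = 752/3375*1/3 + 907/3375*4/15 + 5561/16875*1/5 + 3019/16875*1/15 = 56642/253125
  d_4[S1] = 752/3375*1/5 + 907/3375*1/5 + 5561/16875*1/3 + 3019/16875*1/3 = 4519/16875
  d_4[S2] = 752/3375*4/15 + 907/3375*1/5 + 5561/16875*2/5 + 3019/16875*7/15 = 83144/253125
  d_4[S3] = 752/3375*1/5 + 907/3375*1/3 + 5561/16875*1/15 + 3019/16875*2/15 = 45554/253125
d_4 = (S0=56642/253125, S1=4519/16875, S2=83144/253125, S3=45554/253125)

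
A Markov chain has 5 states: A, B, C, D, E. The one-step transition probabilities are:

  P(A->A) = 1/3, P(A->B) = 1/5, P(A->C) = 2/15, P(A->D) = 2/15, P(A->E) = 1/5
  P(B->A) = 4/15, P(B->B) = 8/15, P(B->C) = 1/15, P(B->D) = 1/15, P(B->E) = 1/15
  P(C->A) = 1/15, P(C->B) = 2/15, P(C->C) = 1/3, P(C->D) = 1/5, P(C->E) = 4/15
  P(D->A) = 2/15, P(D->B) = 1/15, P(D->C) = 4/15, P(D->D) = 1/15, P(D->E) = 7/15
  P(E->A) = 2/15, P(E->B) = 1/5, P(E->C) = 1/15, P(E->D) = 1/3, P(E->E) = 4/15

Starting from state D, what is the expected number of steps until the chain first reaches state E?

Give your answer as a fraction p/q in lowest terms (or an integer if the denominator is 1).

Let h_i = expected steps to first reach E from state i.
Boundary: h_E = 0.
First-step equations for the other states:
  h_A = 1 + 1/3*h_A + 1/5*h_B + 2/15*h_C + 2/15*h_D + 1/5*h_E
  h_B = 1 + 4/15*h_A + 8/15*h_B + 1/15*h_C + 1/15*h_D + 1/15*h_E
  h_C = 1 + 1/15*h_A + 2/15*h_B + 1/3*h_C + 1/5*h_D + 4/15*h_E
  h_D = 1 + 2/15*h_A + 1/15*h_B + 4/15*h_C + 1/15*h_D + 7/15*h_E

Substituting h_E = 0 and rearranging gives the linear system (I - Q) h = 1:
  [2/3, -1/5, -2/15, -2/15] . (h_A, h_B, h_C, h_D) = 1
  [-4/15, 7/15, -1/15, -1/15] . (h_A, h_B, h_C, h_D) = 1
  [-1/15, -2/15, 2/3, -1/5] . (h_A, h_B, h_C, h_D) = 1
  [-2/15, -1/15, -4/15, 14/15] . (h_A, h_B, h_C, h_D) = 1

Solving yields:
  h_A = 13920/2897
  h_B = 17295/2897
  h_C = 12135/2897
  h_D = 9795/2897

Starting state is D, so the expected hitting time is h_D = 9795/2897.

Answer: 9795/2897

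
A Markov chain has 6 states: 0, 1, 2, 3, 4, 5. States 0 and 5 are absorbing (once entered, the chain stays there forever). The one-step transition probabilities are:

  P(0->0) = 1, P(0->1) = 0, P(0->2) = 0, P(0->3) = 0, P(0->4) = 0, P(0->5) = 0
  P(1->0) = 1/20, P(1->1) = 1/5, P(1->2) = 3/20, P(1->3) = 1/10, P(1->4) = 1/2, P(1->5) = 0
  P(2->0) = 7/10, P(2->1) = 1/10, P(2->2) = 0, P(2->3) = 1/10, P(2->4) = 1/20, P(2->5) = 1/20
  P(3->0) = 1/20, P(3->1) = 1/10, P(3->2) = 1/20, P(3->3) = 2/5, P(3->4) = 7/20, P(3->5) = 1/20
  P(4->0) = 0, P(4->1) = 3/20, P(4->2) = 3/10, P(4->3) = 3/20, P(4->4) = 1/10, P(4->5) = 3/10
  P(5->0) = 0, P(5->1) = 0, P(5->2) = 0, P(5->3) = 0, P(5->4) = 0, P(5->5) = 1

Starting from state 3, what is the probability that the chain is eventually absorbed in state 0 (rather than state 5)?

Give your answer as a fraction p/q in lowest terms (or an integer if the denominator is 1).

Answer: 1931/3755

Derivation:
Let a_i = P(absorbed in 0 | start in state i).
Boundary conditions: a_0 = 1, a_5 = 0.
For each transient state i, a_i = sum_j P(i->j) * a_j:
  a_1 = 1/20*a_0 + 1/5*a_1 + 3/20*a_2 + 1/10*a_3 + 1/2*a_4 + 0*a_5
  a_2 = 7/10*a_0 + 1/10*a_1 + 0*a_2 + 1/10*a_3 + 1/20*a_4 + 1/20*a_5
  a_3 = 1/20*a_0 + 1/10*a_1 + 1/20*a_2 + 2/5*a_3 + 7/20*a_4 + 1/20*a_5
  a_4 = 0*a_0 + 3/20*a_1 + 3/10*a_2 + 3/20*a_3 + 1/10*a_4 + 3/10*a_5

Substituting a_0 = 1 and a_5 = 0, rearrange to (I - Q) a = r where r[i] = P(i -> 0):
  [4/5, -3/20, -1/10, -1/2] . (a_1, a_2, a_3, a_4) = 1/20
  [-1/10, 1, -1/10, -1/20] . (a_1, a_2, a_3, a_4) = 7/10
  [-1/10, -1/20, 3/5, -7/20] . (a_1, a_2, a_3, a_4) = 1/20
  [-3/20, -3/10, -3/20, 9/10] . (a_1, a_2, a_3, a_4) = 0

Solving yields:
  a_1 = 427/751
  a_2 = 3121/3755
  a_3 = 1931/3755
  a_4 = 1718/3755

Starting state is 3, so the absorption probability is a_3 = 1931/3755.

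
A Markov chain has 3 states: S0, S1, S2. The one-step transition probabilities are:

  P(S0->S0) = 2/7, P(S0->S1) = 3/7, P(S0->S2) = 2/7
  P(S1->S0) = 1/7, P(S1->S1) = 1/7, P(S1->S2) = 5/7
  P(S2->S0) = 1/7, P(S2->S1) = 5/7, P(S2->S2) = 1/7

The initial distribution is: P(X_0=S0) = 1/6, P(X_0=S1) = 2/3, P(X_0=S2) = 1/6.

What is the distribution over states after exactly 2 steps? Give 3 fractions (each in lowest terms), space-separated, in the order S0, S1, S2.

Propagating the distribution step by step (d_{t+1} = d_t * P):
d_0 = (S0=1/6, S1=2/3, S2=1/6)
  d_1[S0] = 1/6*2/7 + 2/3*1/7 + 1/6*1/7 = 1/6
  d_1[S1] = 1/6*3/7 + 2/3*1/7 + 1/6*5/7 = 2/7
  d_1[S2] = 1/6*2/7 + 2/3*5/7 + 1/6*1/7 = 23/42
d_1 = (S0=1/6, S1=2/7, S2=23/42)
  d_2[S0] = 1/6*2/7 + 2/7*1/7 + 23/42*1/7 = 1/6
  d_2[S1] = 1/6*3/7 + 2/7*1/7 + 23/42*5/7 = 74/147
  d_2[S2] = 1/6*2/7 + 2/7*5/7 + 23/42*1/7 = 97/294
d_2 = (S0=1/6, S1=74/147, S2=97/294)

Answer: 1/6 74/147 97/294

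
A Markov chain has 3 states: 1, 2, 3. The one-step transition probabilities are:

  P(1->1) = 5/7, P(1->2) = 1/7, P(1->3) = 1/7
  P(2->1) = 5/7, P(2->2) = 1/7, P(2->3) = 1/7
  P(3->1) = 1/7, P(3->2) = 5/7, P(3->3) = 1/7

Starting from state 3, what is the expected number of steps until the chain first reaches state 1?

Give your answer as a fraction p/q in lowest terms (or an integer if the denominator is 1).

Answer: 77/31

Derivation:
Let h_i = expected steps to first reach 1 from state i.
Boundary: h_1 = 0.
First-step equations for the other states:
  h_2 = 1 + 5/7*h_1 + 1/7*h_2 + 1/7*h_3
  h_3 = 1 + 1/7*h_1 + 5/7*h_2 + 1/7*h_3

Substituting h_1 = 0 and rearranging gives the linear system (I - Q) h = 1:
  [6/7, -1/7] . (h_2, h_3) = 1
  [-5/7, 6/7] . (h_2, h_3) = 1

Solving yields:
  h_2 = 49/31
  h_3 = 77/31

Starting state is 3, so the expected hitting time is h_3 = 77/31.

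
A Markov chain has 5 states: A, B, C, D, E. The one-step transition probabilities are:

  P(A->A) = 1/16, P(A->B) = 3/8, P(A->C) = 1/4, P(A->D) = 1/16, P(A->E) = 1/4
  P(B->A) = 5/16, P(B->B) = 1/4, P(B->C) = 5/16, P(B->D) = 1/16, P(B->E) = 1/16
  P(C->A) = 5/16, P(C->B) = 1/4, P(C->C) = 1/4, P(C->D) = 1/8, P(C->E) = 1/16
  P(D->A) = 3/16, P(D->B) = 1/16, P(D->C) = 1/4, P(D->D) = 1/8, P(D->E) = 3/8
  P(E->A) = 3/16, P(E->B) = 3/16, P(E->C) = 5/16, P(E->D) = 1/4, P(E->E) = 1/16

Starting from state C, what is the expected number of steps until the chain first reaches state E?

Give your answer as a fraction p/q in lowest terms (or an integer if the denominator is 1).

Let h_i = expected steps to first reach E from state i.
Boundary: h_E = 0.
First-step equations for the other states:
  h_A = 1 + 1/16*h_A + 3/8*h_B + 1/4*h_C + 1/16*h_D + 1/4*h_E
  h_B = 1 + 5/16*h_A + 1/4*h_B + 5/16*h_C + 1/16*h_D + 1/16*h_E
  h_C = 1 + 5/16*h_A + 1/4*h_B + 1/4*h_C + 1/8*h_D + 1/16*h_E
  h_D = 1 + 3/16*h_A + 1/16*h_B + 1/4*h_C + 1/8*h_D + 3/8*h_E

Substituting h_E = 0 and rearranging gives the linear system (I - Q) h = 1:
  [15/16, -3/8, -1/4, -1/16] . (h_A, h_B, h_C, h_D) = 1
  [-5/16, 3/4, -5/16, -1/16] . (h_A, h_B, h_C, h_D) = 1
  [-5/16, -1/4, 3/4, -1/8] . (h_A, h_B, h_C, h_D) = 1
  [-3/16, -1/16, -1/4, 7/8] . (h_A, h_B, h_C, h_D) = 1

Solving yields:
  h_A = 69680/11001
  h_B = 27296/3667
  h_C = 80384/11001
  h_D = 56320/11001

Starting state is C, so the expected hitting time is h_C = 80384/11001.

Answer: 80384/11001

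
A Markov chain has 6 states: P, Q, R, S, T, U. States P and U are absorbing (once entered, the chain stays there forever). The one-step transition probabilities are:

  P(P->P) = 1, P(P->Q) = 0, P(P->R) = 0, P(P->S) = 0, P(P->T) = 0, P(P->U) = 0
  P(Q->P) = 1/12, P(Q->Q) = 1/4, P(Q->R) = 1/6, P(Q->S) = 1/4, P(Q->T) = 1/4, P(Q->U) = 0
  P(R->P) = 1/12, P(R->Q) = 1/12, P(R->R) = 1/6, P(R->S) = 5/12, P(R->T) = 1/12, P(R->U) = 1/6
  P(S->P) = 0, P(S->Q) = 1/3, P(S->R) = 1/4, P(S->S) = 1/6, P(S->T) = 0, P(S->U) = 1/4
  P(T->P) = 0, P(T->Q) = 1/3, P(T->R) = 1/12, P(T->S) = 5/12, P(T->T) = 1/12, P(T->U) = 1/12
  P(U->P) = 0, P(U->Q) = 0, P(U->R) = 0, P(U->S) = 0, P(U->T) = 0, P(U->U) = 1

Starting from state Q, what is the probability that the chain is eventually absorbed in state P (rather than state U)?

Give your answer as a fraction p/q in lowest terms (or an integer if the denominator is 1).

Answer: 326/1053

Derivation:
Let a_i = P(absorbed in P | start in state i).
Boundary conditions: a_P = 1, a_U = 0.
For each transient state i, a_i = sum_j P(i->j) * a_j:
  a_Q = 1/12*a_P + 1/4*a_Q + 1/6*a_R + 1/4*a_S + 1/4*a_T + 0*a_U
  a_R = 1/12*a_P + 1/12*a_Q + 1/6*a_R + 5/12*a_S + 1/12*a_T + 1/6*a_U
  a_S = 0*a_P + 1/3*a_Q + 1/4*a_R + 1/6*a_S + 0*a_T + 1/4*a_U
  a_T = 0*a_P + 1/3*a_Q + 1/12*a_R + 5/12*a_S + 1/12*a_T + 1/12*a_U

Substituting a_P = 1 and a_U = 0, rearrange to (I - Q) a = r where r[i] = P(i -> P):
  [3/4, -1/6, -1/4, -1/4] . (a_Q, a_R, a_S, a_T) = 1/12
  [-1/12, 5/6, -5/12, -1/12] . (a_Q, a_R, a_S, a_T) = 1/12
  [-1/3, -1/4, 5/6, 0] . (a_Q, a_R, a_S, a_T) = 0
  [-1/3, -1/12, -5/12, 11/12] . (a_Q, a_R, a_S, a_T) = 0

Solving yields:
  a_Q = 326/1053
  a_R = 89/351
  a_S = 421/2106
  a_T = 53/234

Starting state is Q, so the absorption probability is a_Q = 326/1053.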